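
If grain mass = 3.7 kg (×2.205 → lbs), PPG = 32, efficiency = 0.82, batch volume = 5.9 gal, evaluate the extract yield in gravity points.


points = lbs × PPG × eff / vol
lbs = 3.7 × 2.205 = 8.1585
points = 8.1585 × 32 × 0.82 / 5.9

36.2846 points


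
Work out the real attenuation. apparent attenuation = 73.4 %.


RA = AA · 0.8192
RA = 73.4 · 0.8192

60.1293 %


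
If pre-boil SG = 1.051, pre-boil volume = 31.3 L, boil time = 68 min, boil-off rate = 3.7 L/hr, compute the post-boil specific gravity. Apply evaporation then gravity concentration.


V_post = V_pre − rate·(t/60);  SG_post = 1 + (SG_pre−1)·V_pre/V_post
V_post = 31.3 − 3.7·(68/60) = 27.1067
SG_post = 1 + (1.051 − 1)·31.3/27.1067

1.0589


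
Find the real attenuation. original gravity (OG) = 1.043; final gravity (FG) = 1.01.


AA = (OG−FG)/(OG−1)·100;  RA = AA·0.8192
AA = (1.043 − 1.01)/(1.043 − 1)·100 = 76.7442
RA = 76.7442·0.8192

62.8688 %


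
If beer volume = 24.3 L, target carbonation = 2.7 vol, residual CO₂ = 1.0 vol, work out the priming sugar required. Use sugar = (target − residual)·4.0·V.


sugar = (2.7 − 1.0)·4.0·24.3

165.2400 g


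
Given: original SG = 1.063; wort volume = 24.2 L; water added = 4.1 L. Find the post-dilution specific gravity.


SG_new = 1 + (SG_old − 1)·V_old/(V_old + V_water)
pts = (1.063 − 1)·1000·24.2/(24.2 + 4.1) = 53.8728
SG_new = 1 + 53.8728/1000

1.0539


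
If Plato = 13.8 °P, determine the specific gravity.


SG = 259/(259 − P)
SG = 259/(259 − 13.8)

1.0563


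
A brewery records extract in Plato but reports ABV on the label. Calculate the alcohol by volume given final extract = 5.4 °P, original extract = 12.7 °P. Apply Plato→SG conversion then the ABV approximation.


SG = 259/(259 − P);  ABV = (OG − FG)·131.25
OG = 259/(259 − 12.7) = 1.0516
FG = 259/(259 − 5.4) = 1.0213
ABV = (1.0516 − 1.0213)·131.25

3.9729 % ABV


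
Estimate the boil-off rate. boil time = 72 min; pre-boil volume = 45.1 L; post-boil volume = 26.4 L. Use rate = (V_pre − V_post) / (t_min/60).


rate = (45.1 − 26.4) / (72/60)

15.5833 L/hr


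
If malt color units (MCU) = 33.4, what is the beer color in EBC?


SRM = 1.4922·MCU^0.6859;  EBC = SRM·1.97
SRM = 1.4922·33.4^0.6859 = 16.5564
EBC = 16.5564·1.97

32.6160 EBC


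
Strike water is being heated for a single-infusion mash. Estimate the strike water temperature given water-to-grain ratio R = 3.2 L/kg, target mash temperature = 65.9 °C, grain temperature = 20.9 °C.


T_strike = (0.41/R)·(T_mash − T_grain) + T_mash
T_strike = (0.41/3.2)·(65.9 − 20.9) + 65.9

71.6656 °C


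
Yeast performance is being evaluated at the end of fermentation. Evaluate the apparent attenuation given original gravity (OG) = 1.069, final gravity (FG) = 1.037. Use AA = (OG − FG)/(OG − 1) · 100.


AA = (1.069 − 1.037)/(1.069 − 1) · 100

46.3768 %


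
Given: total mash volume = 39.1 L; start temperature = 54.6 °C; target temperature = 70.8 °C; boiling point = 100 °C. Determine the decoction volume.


V_dec = V_total·(T_target − T_start)/(T_boil − T_start)
V_dec = 39.1·(70.8 − 54.6)/(100 − 54.6)

13.9520 L


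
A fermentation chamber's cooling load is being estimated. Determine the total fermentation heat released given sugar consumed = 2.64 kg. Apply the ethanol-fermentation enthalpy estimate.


Q = m_sugar · 590 kJ/kg
Q = 2.64 · 590

1557.6000 kJ


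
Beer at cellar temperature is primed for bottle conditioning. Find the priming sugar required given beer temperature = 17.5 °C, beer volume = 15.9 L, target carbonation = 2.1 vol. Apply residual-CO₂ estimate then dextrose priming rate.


residual = 14.695·(0.01821 + 0.09011·e^(−0.04·T));  sugar = (target − residual)·4.0·V
residual = 14.695·(0.01821 + 0.09011·e^(−0.04·17.5)) = 0.9252
sugar = (2.1 − 0.9252)·4.0·15.9

74.7200 g


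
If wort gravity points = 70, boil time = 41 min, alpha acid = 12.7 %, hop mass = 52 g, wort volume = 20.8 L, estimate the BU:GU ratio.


U = 1.65·0.000125^(GP/1000)·(1−e^(−0.04t))/4.15;  IBU = (α/100)·m·U·1000/V;  BU:GU = IBU/GP
U = 1.65·0.000125^(70/1000)·(1−e^(−0.04·41))/4.15 = 0.1708
IBU = (12.7/100)·52·0.1708·1000/20.8 = 54.2387
BU:GU = 54.2387/70

0.7748


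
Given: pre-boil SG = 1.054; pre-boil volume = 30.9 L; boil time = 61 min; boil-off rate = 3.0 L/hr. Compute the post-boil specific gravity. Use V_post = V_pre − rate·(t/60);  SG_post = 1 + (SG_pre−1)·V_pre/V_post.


V_post = 30.9 − 3.0·(61/60) = 27.8500
SG_post = 1 + (1.054 − 1)·30.9/27.8500

1.0599


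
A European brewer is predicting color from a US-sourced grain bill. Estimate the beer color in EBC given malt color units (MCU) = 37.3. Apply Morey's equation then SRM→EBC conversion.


SRM = 1.4922·MCU^0.6859;  EBC = SRM·1.97
SRM = 1.4922·37.3^0.6859 = 17.8592
EBC = 17.8592·1.97

35.1826 EBC


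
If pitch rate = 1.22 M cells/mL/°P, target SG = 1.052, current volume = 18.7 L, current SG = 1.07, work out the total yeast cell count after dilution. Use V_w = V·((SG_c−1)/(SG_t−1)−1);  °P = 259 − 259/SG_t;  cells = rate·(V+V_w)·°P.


V_w = 18.7·((1.07−1)/(1.052−1)−1) = 6.4731
V_final = 18.7 + 6.4731 = 25.1731
°P = 259 − 259/1.052 = 12.8023
cells = 1.22·25.1731·12.8023

393.1728 billion cells


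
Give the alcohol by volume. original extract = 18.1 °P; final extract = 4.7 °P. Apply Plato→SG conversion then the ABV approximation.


SG = 259/(259 − P);  ABV = (OG − FG)·131.25
OG = 259/(259 − 18.1) = 1.0751
FG = 259/(259 − 4.7) = 1.0185
ABV = (1.0751 − 1.0185)·131.25

7.4357 % ABV


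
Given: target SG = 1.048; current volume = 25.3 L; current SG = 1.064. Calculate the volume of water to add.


V_water = V·((SG_curr − 1)/(SG_target − 1) − 1)
V_water = 25.3·((1.064 − 1)/(1.048 − 1) − 1)

8.4333 L


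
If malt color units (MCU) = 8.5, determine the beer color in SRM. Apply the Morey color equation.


SRM = 1.4922 · MCU^0.6859
SRM = 1.4922 · 8.5^0.6859

6.4761 SRM


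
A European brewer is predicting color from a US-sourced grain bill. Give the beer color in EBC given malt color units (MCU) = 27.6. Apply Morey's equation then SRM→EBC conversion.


SRM = 1.4922·MCU^0.6859;  EBC = SRM·1.97
SRM = 1.4922·27.6^0.6859 = 14.5260
EBC = 14.5260·1.97

28.6163 EBC


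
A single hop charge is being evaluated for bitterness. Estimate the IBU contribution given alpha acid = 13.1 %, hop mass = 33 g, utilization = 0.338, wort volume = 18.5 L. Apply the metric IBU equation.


IBU = (α/100)·mass·U·1000 / V
IBU = (13.1/100)·33·0.338·1000 / 18.5

78.9824 IBU


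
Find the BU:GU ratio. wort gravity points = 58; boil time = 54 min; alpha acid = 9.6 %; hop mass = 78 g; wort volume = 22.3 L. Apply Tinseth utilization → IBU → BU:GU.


U = 1.65·0.000125^(GP/1000)·(1−e^(−0.04t))/4.15;  IBU = (α/100)·m·U·1000/V;  BU:GU = IBU/GP
U = 1.65·0.000125^(58/1000)·(1−e^(−0.04·54))/4.15 = 0.2089
IBU = (9.6/100)·78·0.2089·1000/22.3 = 70.1296
BU:GU = 70.1296/58

1.2091


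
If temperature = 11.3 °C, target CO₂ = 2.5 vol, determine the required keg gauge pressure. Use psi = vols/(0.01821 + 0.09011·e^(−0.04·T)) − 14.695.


psi = 2.5/(0.01821 + 0.09011·e^(−0.04·11.3)) − 14.695

18.3948 psi


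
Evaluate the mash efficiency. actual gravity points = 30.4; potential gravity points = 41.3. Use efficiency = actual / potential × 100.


efficiency = 30.4 / 41.3 × 100

73.6077 %


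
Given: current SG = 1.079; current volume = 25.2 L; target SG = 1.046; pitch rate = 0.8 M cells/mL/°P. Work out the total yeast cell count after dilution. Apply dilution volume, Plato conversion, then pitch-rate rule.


V_w = V·((SG_c−1)/(SG_t−1)−1);  °P = 259 − 259/SG_t;  cells = rate·(V+V_w)·°P
V_w = 25.2·((1.079−1)/(1.046−1)−1) = 18.0783
V_final = 25.2 + 18.0783 = 43.2783
°P = 259 − 259/1.046 = 11.3901
cells = 0.8·43.2783·11.3901

394.3535 billion cells


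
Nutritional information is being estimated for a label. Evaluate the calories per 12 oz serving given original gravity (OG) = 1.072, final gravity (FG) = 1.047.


ABW = (OG−FG)·131.25·0.79/FG;  °P = 259 − 259/SG (for OG→OE and FG→AE);  RE = 0.1808·OE + 0.8192·AE;  Cal = (6.9·ABW + 4·(RE−0.1))·FG·3.55
ABW = (1.072 − 1.047)·131.25·0.79/1.047 = 2.4758
OE = 259 − 259/1.072 = 17.3955 °P
AE = 259 − 259/1.047 = 11.6266 °P
RE = 0.1808·17.3955 + 0.8192·11.6266 = 12.6696 °P
Cal = (6.9·2.4758 + 4·(12.6696−0.1))·1.047·3.55

250.3726 kcal


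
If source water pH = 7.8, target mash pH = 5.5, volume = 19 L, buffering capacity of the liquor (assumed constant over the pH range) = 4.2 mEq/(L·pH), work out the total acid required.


acid = buffering capacity · (pH_source − pH_target) · V
acid = 4.2 · (7.8 − 5.5) · 19

183.5400 mEq


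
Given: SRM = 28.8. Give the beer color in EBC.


EBC = SRM · 1.97
EBC = 28.8 · 1.97

56.7360 EBC


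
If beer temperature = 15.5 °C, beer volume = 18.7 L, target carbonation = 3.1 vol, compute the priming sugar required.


residual = 14.695·(0.01821 + 0.09011·e^(−0.04·T));  sugar = (target − residual)·4.0·V
residual = 14.695·(0.01821 + 0.09011·e^(−0.04·15.5)) = 0.9799
sugar = (3.1 − 0.9799)·4.0·18.7

158.5817 g


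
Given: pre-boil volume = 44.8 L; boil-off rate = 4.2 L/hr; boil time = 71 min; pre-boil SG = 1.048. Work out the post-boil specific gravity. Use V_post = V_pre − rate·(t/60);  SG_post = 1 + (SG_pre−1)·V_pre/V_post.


V_post = 44.8 − 4.2·(71/60) = 39.8300
SG_post = 1 + (1.048 − 1)·44.8/39.8300

1.0540


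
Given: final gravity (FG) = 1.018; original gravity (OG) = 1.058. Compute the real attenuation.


AA = (OG−FG)/(OG−1)·100;  RA = AA·0.8192
AA = (1.058 − 1.018)/(1.058 − 1)·100 = 68.9655
RA = 68.9655·0.8192

56.4966 %


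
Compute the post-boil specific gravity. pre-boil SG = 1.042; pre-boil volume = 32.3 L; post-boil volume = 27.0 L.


SG_post = 1 + (SG_pre − 1)·V_pre/V_post
pts_pre = (1.042 − 1)·1000 = 42.0000
pts_post = 42.0000·32.3/27.0 = 50.2444
SG_post = 1 + 50.2444/1000

1.0502


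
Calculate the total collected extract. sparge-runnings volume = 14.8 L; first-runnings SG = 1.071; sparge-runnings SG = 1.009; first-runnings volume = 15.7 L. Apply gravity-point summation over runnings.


total = Σ (SG_i − 1)·1000·V_i
first = (1.071 − 1)·1000·15.7 = 1114.7000
sparge = (1.009 − 1)·1000·14.8 = 133.2000
total = 1114.7000 + 133.2000

1247.9000 gravity·L


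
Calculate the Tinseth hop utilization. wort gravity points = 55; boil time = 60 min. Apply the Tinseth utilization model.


U = 1.65·0.000125^(GP/1000) · (1 − e^(−0.04·t))/4.15
bigness = 1.65·0.000125^(55/1000) = 1.0065
boil_factor = (1 − e^(−0.04·60))/4.15 = 0.2191
U = 1.0065 · 0.2191

0.2205


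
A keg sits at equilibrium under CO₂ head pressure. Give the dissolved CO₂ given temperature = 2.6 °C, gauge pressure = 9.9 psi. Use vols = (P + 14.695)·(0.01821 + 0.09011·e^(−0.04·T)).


vols = (9.9 + 14.695)·(0.01821 + 0.09011·e^(−0.04·2.6))

2.4452 volumes


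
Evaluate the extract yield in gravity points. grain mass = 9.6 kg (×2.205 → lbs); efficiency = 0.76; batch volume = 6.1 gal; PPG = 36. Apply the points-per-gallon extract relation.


points = lbs × PPG × eff / vol
lbs = 9.6 × 2.205 = 21.1680
points = 21.1680 × 36 × 0.76 / 6.1

94.9437 points


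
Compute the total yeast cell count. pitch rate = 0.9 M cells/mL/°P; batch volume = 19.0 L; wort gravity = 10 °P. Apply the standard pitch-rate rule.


cells (billions) = rate · V_L · °P
cells = 0.9 · 19.0 · 10

171.0000 billion cells


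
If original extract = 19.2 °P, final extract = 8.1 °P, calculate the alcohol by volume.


SG = 259/(259 − P);  ABV = (OG − FG)·131.25
OG = 259/(259 − 19.2) = 1.0801
FG = 259/(259 − 8.1) = 1.0323
ABV = (1.0801 − 1.0323)·131.25

6.2715 % ABV


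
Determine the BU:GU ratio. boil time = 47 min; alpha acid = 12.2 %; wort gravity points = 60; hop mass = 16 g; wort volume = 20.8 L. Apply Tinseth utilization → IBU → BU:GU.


U = 1.65·0.000125^(GP/1000)·(1−e^(−0.04t))/4.15;  IBU = (α/100)·m·U·1000/V;  BU:GU = IBU/GP
U = 1.65·0.000125^(60/1000)·(1−e^(−0.04·47))/4.15 = 0.1965
IBU = (12.2/100)·16·0.1965·1000/20.8 = 18.4400
BU:GU = 18.4400/60

0.3073


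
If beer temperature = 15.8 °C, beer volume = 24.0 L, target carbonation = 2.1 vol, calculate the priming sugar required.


residual = 14.695·(0.01821 + 0.09011·e^(−0.04·T));  sugar = (target − residual)·4.0·V
residual = 14.695·(0.01821 + 0.09011·e^(−0.04·15.8)) = 0.9714
sugar = (2.1 − 0.9714)·4.0·24.0

108.3430 g


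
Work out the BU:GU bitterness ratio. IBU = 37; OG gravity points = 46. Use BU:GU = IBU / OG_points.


BU:GU = 37 / 46

0.8043


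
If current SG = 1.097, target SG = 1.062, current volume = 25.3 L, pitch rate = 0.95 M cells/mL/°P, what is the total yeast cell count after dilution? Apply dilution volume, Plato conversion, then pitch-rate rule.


V_w = V·((SG_c−1)/(SG_t−1)−1);  °P = 259 − 259/SG_t;  cells = rate·(V+V_w)·°P
V_w = 25.3·((1.097−1)/(1.062−1)−1) = 14.2823
V_final = 25.3 + 14.2823 = 39.5823
°P = 259 − 259/1.062 = 15.1205
cells = 0.95·39.5823·15.1205

568.5794 billion cells


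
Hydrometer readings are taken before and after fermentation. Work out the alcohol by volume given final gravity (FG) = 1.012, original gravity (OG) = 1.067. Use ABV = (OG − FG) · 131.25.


ABV = (1.067 − 1.012) · 131.25

7.2187 % ABV


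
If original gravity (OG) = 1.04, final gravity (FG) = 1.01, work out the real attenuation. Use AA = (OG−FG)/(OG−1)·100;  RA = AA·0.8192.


AA = (1.04 − 1.01)/(1.04 − 1)·100 = 75.0000
RA = 75.0000·0.8192

61.4400 %


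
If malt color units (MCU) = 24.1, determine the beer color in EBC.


SRM = 1.4922·MCU^0.6859;  EBC = SRM·1.97
SRM = 1.4922·24.1^0.6859 = 13.2359
EBC = 13.2359·1.97

26.0747 EBC


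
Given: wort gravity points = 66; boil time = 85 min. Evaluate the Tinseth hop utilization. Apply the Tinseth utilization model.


U = 1.65·0.000125^(GP/1000) · (1 − e^(−0.04·t))/4.15
bigness = 1.65·0.000125^(66/1000) = 0.9118
boil_factor = (1 − e^(−0.04·85))/4.15 = 0.2329
U = 0.9118 · 0.2329

0.2124


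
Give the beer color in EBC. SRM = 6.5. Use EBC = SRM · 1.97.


EBC = 6.5 · 1.97

12.8050 EBC


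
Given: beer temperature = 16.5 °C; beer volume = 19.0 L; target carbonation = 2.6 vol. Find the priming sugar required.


residual = 14.695·(0.01821 + 0.09011·e^(−0.04·T));  sugar = (target − residual)·4.0·V
residual = 14.695·(0.01821 + 0.09011·e^(−0.04·16.5)) = 0.9520
sugar = (2.6 − 0.9520)·4.0·19.0

125.2485 g


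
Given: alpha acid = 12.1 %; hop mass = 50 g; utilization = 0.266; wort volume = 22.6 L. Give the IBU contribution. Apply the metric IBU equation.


IBU = (α/100)·mass·U·1000 / V
IBU = (12.1/100)·50·0.266·1000 / 22.6

71.2080 IBU


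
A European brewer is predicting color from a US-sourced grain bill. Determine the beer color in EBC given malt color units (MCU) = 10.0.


SRM = 1.4922·MCU^0.6859;  EBC = SRM·1.97
SRM = 1.4922·10.0^0.6859 = 7.2398
EBC = 7.2398·1.97

14.2624 EBC


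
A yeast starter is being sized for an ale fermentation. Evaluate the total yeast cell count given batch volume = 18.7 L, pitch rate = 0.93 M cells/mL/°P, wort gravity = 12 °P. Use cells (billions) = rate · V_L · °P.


cells = 0.93 · 18.7 · 12

208.6920 billion cells


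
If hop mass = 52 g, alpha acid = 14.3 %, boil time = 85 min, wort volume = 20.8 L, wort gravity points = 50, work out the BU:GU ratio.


U = 1.65·0.000125^(GP/1000)·(1−e^(−0.04t))/4.15;  IBU = (α/100)·m·U·1000/V;  BU:GU = IBU/GP
U = 1.65·0.000125^(50/1000)·(1−e^(−0.04·85))/4.15 = 0.2452
IBU = (14.3/100)·52·0.2452·1000/20.8 = 87.6630
BU:GU = 87.6630/50

1.7533


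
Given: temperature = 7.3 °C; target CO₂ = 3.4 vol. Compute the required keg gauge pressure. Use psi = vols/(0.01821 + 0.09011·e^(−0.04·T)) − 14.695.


psi = 3.4/(0.01821 + 0.09011·e^(−0.04·7.3)) − 14.695

25.0705 psi


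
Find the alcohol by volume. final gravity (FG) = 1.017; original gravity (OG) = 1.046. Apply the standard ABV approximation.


ABV = (OG − FG) · 131.25
ABV = (1.046 − 1.017) · 131.25

3.8063 % ABV


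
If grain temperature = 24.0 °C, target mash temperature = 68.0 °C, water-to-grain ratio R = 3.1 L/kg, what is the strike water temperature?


T_strike = (0.41/R)·(T_mash − T_grain) + T_mash
T_strike = (0.41/3.1)·(68.0 − 24.0) + 68.0

73.8194 °C


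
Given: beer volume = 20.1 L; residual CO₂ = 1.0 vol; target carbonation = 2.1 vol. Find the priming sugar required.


sugar = (target − residual)·4.0·V
sugar = (2.1 − 1.0)·4.0·20.1

88.4400 g


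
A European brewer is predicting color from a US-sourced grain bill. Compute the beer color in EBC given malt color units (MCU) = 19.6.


SRM = 1.4922·MCU^0.6859;  EBC = SRM·1.97
SRM = 1.4922·19.6^0.6859 = 11.4864
EBC = 11.4864·1.97

22.6283 EBC


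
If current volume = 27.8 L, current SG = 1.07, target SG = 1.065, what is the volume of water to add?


V_water = V·((SG_curr − 1)/(SG_target − 1) − 1)
V_water = 27.8·((1.07 − 1)/(1.065 − 1) − 1)

2.1385 L


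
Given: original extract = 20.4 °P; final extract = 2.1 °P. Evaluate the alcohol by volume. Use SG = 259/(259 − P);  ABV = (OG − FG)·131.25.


OG = 259/(259 − 20.4) = 1.0855
FG = 259/(259 − 2.1) = 1.0082
ABV = (1.0855 − 1.0082)·131.25

10.1488 % ABV


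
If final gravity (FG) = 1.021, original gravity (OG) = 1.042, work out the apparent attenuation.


AA = (OG − FG)/(OG − 1) · 100
AA = (1.042 − 1.021)/(1.042 − 1) · 100

50.0000 %


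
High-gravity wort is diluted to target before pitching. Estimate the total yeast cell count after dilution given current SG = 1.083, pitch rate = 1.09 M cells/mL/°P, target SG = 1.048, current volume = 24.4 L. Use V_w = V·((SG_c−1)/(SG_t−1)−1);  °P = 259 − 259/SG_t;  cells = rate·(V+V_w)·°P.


V_w = 24.4·((1.083−1)/(1.048−1)−1) = 17.7917
V_final = 24.4 + 17.7917 = 42.1917
°P = 259 − 259/1.048 = 11.8626
cells = 1.09·42.1917·11.8626

545.5479 billion cells


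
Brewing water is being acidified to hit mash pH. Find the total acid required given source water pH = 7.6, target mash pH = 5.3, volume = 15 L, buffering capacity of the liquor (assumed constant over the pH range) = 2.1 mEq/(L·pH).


acid = buffering capacity · (pH_source − pH_target) · V
acid = 2.1 · (7.6 − 5.3) · 15

72.4500 mEq


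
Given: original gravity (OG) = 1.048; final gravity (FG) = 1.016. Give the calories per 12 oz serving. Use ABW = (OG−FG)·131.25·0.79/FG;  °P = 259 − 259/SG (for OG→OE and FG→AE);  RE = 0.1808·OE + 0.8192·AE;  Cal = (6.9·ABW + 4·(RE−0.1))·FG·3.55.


ABW = (1.048 − 1.016)·131.25·0.79/1.016 = 3.2657
OE = 259 − 259/1.048 = 11.8626 °P
AE = 259 − 259/1.016 = 4.0787 °P
RE = 0.1808·11.8626 + 0.8192·4.0787 = 5.4861 °P
Cal = (6.9·3.2657 + 4·(5.4861−0.1))·1.016·3.55

158.9802 kcal


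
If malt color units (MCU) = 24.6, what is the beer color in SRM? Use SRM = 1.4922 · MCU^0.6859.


SRM = 1.4922 · 24.6^0.6859

13.4236 SRM


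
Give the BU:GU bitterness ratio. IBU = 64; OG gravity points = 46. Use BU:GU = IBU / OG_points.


BU:GU = 64 / 46

1.3913


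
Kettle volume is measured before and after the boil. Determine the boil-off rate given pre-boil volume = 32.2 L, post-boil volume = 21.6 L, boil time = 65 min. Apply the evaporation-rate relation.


rate = (V_pre − V_post) / (t_min/60)
rate = (32.2 − 21.6) / (65/60)

9.7846 L/hr


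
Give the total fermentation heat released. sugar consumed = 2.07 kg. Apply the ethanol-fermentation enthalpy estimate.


Q = m_sugar · 590 kJ/kg
Q = 2.07 · 590

1221.3000 kJ


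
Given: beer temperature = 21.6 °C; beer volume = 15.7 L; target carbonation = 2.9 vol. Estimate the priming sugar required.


residual = 14.695·(0.01821 + 0.09011·e^(−0.04·T));  sugar = (target − residual)·4.0·V
residual = 14.695·(0.01821 + 0.09011·e^(−0.04·21.6)) = 0.8257
sugar = (2.9 − 0.8257)·4.0·15.7

130.2663 g


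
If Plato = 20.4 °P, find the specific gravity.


SG = 259/(259 − P)
SG = 259/(259 − 20.4)

1.0855


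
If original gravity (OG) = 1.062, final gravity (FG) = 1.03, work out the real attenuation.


AA = (OG−FG)/(OG−1)·100;  RA = AA·0.8192
AA = (1.062 − 1.03)/(1.062 − 1)·100 = 51.6129
RA = 51.6129·0.8192

42.2813 %


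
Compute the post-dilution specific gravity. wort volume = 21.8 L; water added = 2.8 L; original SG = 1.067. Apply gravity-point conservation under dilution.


SG_new = 1 + (SG_old − 1)·V_old/(V_old + V_water)
pts = (1.067 − 1)·1000·21.8/(21.8 + 2.8) = 59.3740
SG_new = 1 + 59.3740/1000

1.0594


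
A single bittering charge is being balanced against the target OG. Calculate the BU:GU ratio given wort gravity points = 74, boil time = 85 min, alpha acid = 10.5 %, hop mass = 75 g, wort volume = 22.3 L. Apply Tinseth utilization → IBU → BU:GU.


U = 1.65·0.000125^(GP/1000)·(1−e^(−0.04t))/4.15;  IBU = (α/100)·m·U·1000/V;  BU:GU = IBU/GP
U = 1.65·0.000125^(74/1000)·(1−e^(−0.04·85))/4.15 = 0.1976
IBU = (10.5/100)·75·0.1976·1000/22.3 = 69.7930
BU:GU = 69.7930/74

0.9431


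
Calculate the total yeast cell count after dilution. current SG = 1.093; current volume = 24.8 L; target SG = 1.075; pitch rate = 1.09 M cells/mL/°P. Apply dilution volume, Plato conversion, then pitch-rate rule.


V_w = V·((SG_c−1)/(SG_t−1)−1);  °P = 259 − 259/SG_t;  cells = rate·(V+V_w)·°P
V_w = 24.8·((1.093−1)/(1.075−1)−1) = 5.9520
V_final = 24.8 + 5.9520 = 30.7520
°P = 259 − 259/1.075 = 18.0698
cells = 1.09·30.7520·18.0698

605.6928 billion cells


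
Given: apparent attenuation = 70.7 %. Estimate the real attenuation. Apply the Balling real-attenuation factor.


RA = AA · 0.8192
RA = 70.7 · 0.8192

57.9174 %


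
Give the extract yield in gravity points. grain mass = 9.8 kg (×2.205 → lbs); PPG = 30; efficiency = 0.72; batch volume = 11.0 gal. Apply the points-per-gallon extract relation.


points = lbs × PPG × eff / vol
lbs = 9.8 × 2.205 = 21.6090
points = 21.6090 × 30 × 0.72 / 11.0

42.4322 points


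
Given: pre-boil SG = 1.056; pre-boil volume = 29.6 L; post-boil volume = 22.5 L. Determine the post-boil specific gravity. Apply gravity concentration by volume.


SG_post = 1 + (SG_pre − 1)·V_pre/V_post
pts_pre = (1.056 − 1)·1000 = 56.0000
pts_post = 56.0000·29.6/22.5 = 73.6711
SG_post = 1 + 73.6711/1000

1.0737


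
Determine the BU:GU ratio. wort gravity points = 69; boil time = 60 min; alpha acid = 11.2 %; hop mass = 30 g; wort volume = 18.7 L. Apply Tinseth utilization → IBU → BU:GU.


U = 1.65·0.000125^(GP/1000)·(1−e^(−0.04t))/4.15;  IBU = (α/100)·m·U·1000/V;  BU:GU = IBU/GP
U = 1.65·0.000125^(69/1000)·(1−e^(−0.04·60))/4.15 = 0.1945
IBU = (11.2/100)·30·0.1945·1000/18.7 = 34.9397
BU:GU = 34.9397/69

0.5064


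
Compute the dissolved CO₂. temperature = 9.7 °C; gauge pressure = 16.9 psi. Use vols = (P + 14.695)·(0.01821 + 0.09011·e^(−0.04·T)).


vols = (16.9 + 14.695)·(0.01821 + 0.09011·e^(−0.04·9.7))

2.5068 volumes


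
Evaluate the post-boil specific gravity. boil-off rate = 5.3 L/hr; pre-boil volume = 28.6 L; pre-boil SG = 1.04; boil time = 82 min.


V_post = V_pre − rate·(t/60);  SG_post = 1 + (SG_pre−1)·V_pre/V_post
V_post = 28.6 − 5.3·(82/60) = 21.3567
SG_post = 1 + (1.04 − 1)·28.6/21.3567

1.0536


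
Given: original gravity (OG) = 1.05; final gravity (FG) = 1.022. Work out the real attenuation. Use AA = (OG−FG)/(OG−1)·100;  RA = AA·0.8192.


AA = (1.05 − 1.022)/(1.05 − 1)·100 = 56.0000
RA = 56.0000·0.8192

45.8752 %


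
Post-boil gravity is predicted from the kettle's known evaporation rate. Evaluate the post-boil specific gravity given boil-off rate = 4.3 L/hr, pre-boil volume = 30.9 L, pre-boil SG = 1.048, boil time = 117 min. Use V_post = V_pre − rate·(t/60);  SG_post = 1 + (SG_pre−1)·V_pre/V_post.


V_post = 30.9 − 4.3·(117/60) = 22.5150
SG_post = 1 + (1.048 − 1)·30.9/22.5150

1.0659


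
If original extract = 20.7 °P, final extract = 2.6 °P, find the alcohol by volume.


SG = 259/(259 − P);  ABV = (OG − FG)·131.25
OG = 259/(259 − 20.7) = 1.0869
FG = 259/(259 − 2.6) = 1.0101
ABV = (1.0869 − 1.0101)·131.25

10.0701 % ABV


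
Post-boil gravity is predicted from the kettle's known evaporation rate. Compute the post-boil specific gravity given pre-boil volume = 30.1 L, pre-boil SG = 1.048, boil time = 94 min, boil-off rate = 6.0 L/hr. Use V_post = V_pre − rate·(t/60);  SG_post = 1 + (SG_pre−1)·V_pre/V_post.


V_post = 30.1 − 6.0·(94/60) = 20.7000
SG_post = 1 + (1.048 − 1)·30.1/20.7000

1.0698


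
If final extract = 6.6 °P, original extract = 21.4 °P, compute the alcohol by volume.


SG = 259/(259 − P);  ABV = (OG − FG)·131.25
OG = 259/(259 − 21.4) = 1.0901
FG = 259/(259 − 6.6) = 1.0261
ABV = (1.0901 − 1.0261)·131.25

8.3893 % ABV


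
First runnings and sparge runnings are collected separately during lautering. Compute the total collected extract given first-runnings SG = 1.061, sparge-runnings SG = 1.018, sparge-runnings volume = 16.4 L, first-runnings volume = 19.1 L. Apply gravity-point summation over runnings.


total = Σ (SG_i − 1)·1000·V_i
first = (1.061 − 1)·1000·19.1 = 1165.1000
sparge = (1.018 − 1)·1000·16.4 = 295.2000
total = 1165.1000 + 295.2000

1460.3000 gravity·L


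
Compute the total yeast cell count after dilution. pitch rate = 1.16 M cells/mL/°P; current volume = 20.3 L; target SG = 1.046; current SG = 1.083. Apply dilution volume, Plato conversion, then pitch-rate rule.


V_w = V·((SG_c−1)/(SG_t−1)−1);  °P = 259 − 259/SG_t;  cells = rate·(V+V_w)·°P
V_w = 20.3·((1.083−1)/(1.046−1)−1) = 16.3283
V_final = 20.3 + 16.3283 = 36.6283
°P = 259 − 259/1.046 = 11.3901
cells = 1.16·36.6283·11.3901

483.9497 billion cells


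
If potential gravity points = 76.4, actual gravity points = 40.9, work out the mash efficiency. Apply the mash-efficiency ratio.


efficiency = actual / potential × 100
efficiency = 40.9 / 76.4 × 100

53.5340 %


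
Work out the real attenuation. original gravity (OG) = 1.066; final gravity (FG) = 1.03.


AA = (OG−FG)/(OG−1)·100;  RA = AA·0.8192
AA = (1.066 − 1.03)/(1.066 − 1)·100 = 54.5455
RA = 54.5455·0.8192

44.6836 %


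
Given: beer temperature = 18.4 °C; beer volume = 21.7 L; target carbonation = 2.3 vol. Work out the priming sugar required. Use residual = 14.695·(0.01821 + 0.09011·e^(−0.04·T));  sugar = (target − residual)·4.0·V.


residual = 14.695·(0.01821 + 0.09011·e^(−0.04·18.4)) = 0.9019
sugar = (2.3 − 0.9019)·4.0·21.7

121.3545 g


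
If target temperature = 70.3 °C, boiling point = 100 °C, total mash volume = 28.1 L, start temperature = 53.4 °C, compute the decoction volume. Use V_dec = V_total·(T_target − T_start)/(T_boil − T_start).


V_dec = 28.1·(70.3 − 53.4)/(100 − 53.4)

10.1908 L


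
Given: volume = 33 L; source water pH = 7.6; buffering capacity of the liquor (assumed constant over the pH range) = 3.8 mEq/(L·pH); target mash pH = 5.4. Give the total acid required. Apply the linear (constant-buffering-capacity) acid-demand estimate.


acid = buffering capacity · (pH_source − pH_target) · V
acid = 3.8 · (7.6 − 5.4) · 33

275.8800 mEq


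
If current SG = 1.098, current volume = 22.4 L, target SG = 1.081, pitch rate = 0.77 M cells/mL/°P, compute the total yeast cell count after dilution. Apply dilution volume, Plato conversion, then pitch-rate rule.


V_w = V·((SG_c−1)/(SG_t−1)−1);  °P = 259 − 259/SG_t;  cells = rate·(V+V_w)·°P
V_w = 22.4·((1.098−1)/(1.081−1)−1) = 4.7012
V_final = 22.4 + 4.7012 = 27.1012
°P = 259 − 259/1.081 = 19.4070
cells = 0.77·27.1012·19.4070

404.9850 billion cells


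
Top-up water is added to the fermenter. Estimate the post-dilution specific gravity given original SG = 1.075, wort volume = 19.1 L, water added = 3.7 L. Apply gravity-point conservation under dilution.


SG_new = 1 + (SG_old − 1)·V_old/(V_old + V_water)
pts = (1.075 − 1)·1000·19.1/(19.1 + 3.7) = 62.8289
SG_new = 1 + 62.8289/1000

1.0628


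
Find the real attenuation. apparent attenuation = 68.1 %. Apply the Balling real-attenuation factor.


RA = AA · 0.8192
RA = 68.1 · 0.8192

55.7875 %


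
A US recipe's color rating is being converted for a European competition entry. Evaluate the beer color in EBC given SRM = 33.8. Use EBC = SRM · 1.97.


EBC = 33.8 · 1.97

66.5860 EBC


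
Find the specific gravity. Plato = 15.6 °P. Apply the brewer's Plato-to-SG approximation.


SG = 259/(259 − P)
SG = 259/(259 − 15.6)

1.0641


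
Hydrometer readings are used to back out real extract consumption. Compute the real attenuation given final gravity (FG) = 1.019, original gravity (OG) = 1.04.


AA = (OG−FG)/(OG−1)·100;  RA = AA·0.8192
AA = (1.04 − 1.019)/(1.04 − 1)·100 = 52.5000
RA = 52.5000·0.8192

43.0080 %


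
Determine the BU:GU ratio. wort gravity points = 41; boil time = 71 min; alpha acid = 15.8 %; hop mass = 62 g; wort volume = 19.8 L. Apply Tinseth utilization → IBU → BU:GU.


U = 1.65·0.000125^(GP/1000)·(1−e^(−0.04t))/4.15;  IBU = (α/100)·m·U·1000/V;  BU:GU = IBU/GP
U = 1.65·0.000125^(41/1000)·(1−e^(−0.04·71))/4.15 = 0.2590
IBU = (15.8/100)·62·0.2590·1000/19.8 = 128.1290
BU:GU = 128.1290/41

3.1251


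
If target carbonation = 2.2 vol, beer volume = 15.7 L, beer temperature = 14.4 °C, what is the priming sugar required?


residual = 14.695·(0.01821 + 0.09011·e^(−0.04·T));  sugar = (target − residual)·4.0·V
residual = 14.695·(0.01821 + 0.09011·e^(−0.04·14.4)) = 1.0120
sugar = (2.2 − 1.0120)·4.0·15.7

74.6085 g


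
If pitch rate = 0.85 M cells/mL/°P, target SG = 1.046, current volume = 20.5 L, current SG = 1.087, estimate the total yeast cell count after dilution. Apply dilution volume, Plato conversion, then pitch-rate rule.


V_w = V·((SG_c−1)/(SG_t−1)−1);  °P = 259 − 259/SG_t;  cells = rate·(V+V_w)·°P
V_w = 20.5·((1.087−1)/(1.046−1)−1) = 18.2717
V_final = 20.5 + 18.2717 = 38.7717
°P = 259 − 259/1.046 = 11.3901
cells = 0.85·38.7717·11.3901

375.3705 billion cells


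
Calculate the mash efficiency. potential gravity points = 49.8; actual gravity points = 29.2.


efficiency = actual / potential × 100
efficiency = 29.2 / 49.8 × 100

58.6345 %


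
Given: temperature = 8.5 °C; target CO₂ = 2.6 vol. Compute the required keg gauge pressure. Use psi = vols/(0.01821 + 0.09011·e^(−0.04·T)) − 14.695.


psi = 2.6/(0.01821 + 0.09011·e^(−0.04·8.5)) − 14.695

16.8785 psi


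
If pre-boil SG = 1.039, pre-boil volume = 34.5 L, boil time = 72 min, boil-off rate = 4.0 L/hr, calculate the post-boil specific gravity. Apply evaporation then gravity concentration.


V_post = V_pre − rate·(t/60);  SG_post = 1 + (SG_pre−1)·V_pre/V_post
V_post = 34.5 − 4.0·(72/60) = 29.7000
SG_post = 1 + (1.039 − 1)·34.5/29.7000

1.0453


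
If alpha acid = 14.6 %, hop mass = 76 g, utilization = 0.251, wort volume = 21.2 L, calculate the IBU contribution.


IBU = (α/100)·mass·U·1000 / V
IBU = (14.6/100)·76·0.251·1000 / 21.2

131.3725 IBU


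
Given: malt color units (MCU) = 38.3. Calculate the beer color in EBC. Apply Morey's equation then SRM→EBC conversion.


SRM = 1.4922·MCU^0.6859;  EBC = SRM·1.97
SRM = 1.4922·38.3^0.6859 = 18.1862
EBC = 18.1862·1.97

35.8269 EBC


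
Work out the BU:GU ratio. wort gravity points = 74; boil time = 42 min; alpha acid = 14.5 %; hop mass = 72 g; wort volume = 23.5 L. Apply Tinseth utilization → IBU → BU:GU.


U = 1.65·0.000125^(GP/1000)·(1−e^(−0.04t))/4.15;  IBU = (α/100)·m·U·1000/V;  BU:GU = IBU/GP
U = 1.65·0.000125^(74/1000)·(1−e^(−0.04·42))/4.15 = 0.1664
IBU = (14.5/100)·72·0.1664·1000/23.5 = 73.9034
BU:GU = 73.9034/74

0.9987


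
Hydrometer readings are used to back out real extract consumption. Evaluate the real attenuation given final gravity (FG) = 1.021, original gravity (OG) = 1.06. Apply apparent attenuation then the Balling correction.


AA = (OG−FG)/(OG−1)·100;  RA = AA·0.8192
AA = (1.06 − 1.021)/(1.06 − 1)·100 = 65.0000
RA = 65.0000·0.8192

53.2480 %


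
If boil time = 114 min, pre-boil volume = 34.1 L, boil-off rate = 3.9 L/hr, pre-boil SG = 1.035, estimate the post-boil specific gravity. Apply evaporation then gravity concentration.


V_post = V_pre − rate·(t/60);  SG_post = 1 + (SG_pre−1)·V_pre/V_post
V_post = 34.1 − 3.9·(114/60) = 26.6900
SG_post = 1 + (1.035 − 1)·34.1/26.6900

1.0447


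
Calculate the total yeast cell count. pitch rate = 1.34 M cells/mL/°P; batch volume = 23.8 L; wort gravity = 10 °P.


cells (billions) = rate · V_L · °P
cells = 1.34 · 23.8 · 10

318.9200 billion cells


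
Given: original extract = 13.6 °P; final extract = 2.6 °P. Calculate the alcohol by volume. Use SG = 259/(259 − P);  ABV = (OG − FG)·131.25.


OG = 259/(259 − 13.6) = 1.0554
FG = 259/(259 − 2.6) = 1.0101
ABV = (1.0554 − 1.0101)·131.25

5.9429 % ABV


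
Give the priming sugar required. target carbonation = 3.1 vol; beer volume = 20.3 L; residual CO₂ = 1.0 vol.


sugar = (target − residual)·4.0·V
sugar = (3.1 − 1.0)·4.0·20.3

170.5200 g


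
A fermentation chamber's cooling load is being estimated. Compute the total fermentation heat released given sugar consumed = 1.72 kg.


Q = m_sugar · 590 kJ/kg
Q = 1.72 · 590

1014.8000 kJ


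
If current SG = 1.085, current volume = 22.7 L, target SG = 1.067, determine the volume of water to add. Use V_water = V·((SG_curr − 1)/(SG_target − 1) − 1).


V_water = 22.7·((1.085 − 1)/(1.067 − 1) − 1)

6.0985 L


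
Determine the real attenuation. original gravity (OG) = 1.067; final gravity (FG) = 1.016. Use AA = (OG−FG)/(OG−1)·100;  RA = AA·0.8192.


AA = (1.067 − 1.016)/(1.067 − 1)·100 = 76.1194
RA = 76.1194·0.8192

62.3570 %


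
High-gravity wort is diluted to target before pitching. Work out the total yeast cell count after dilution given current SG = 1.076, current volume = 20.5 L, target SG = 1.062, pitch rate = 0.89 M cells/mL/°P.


V_w = V·((SG_c−1)/(SG_t−1)−1);  °P = 259 − 259/SG_t;  cells = rate·(V+V_w)·°P
V_w = 20.5·((1.076−1)/(1.062−1)−1) = 4.6290
V_final = 20.5 + 4.6290 = 25.1290
°P = 259 − 259/1.062 = 15.1205
cells = 0.89·25.1290·15.1205

338.1682 billion cells


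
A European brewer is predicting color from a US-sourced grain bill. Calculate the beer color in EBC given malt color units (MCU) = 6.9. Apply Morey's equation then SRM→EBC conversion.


SRM = 1.4922·MCU^0.6859;  EBC = SRM·1.97
SRM = 1.4922·6.9^0.6859 = 5.6130
EBC = 5.6130·1.97

11.0576 EBC


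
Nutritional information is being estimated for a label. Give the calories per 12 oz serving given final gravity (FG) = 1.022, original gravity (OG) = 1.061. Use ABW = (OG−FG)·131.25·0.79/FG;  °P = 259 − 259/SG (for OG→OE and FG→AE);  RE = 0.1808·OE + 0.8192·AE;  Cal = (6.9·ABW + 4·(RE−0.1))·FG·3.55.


ABW = (1.061 − 1.022)·131.25·0.79/1.022 = 3.9568
OE = 259 − 259/1.061 = 14.8907 °P
AE = 259 − 259/1.022 = 5.5753 °P
RE = 0.1808·14.8907 + 0.8192·5.5753 = 7.2596 °P
Cal = (6.9·3.9568 + 4·(7.2596−0.1))·1.022·3.55

202.9555 kcal


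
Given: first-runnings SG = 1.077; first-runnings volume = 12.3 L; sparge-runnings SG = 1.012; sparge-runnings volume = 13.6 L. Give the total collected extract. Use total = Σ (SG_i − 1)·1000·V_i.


first = (1.077 − 1)·1000·12.3 = 947.1000
sparge = (1.012 − 1)·1000·13.6 = 163.2000
total = 947.1000 + 163.2000

1110.3000 gravity·L


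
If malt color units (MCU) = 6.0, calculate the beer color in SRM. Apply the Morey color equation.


SRM = 1.4922 · MCU^0.6859
SRM = 1.4922 · 6.0^0.6859

5.0999 SRM


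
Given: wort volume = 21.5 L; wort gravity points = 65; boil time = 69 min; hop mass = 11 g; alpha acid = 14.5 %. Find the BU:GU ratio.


U = 1.65·0.000125^(GP/1000)·(1−e^(−0.04t))/4.15;  IBU = (α/100)·m·U·1000/V;  BU:GU = IBU/GP
U = 1.65·0.000125^(65/1000)·(1−e^(−0.04·69))/4.15 = 0.2077
IBU = (14.5/100)·11·0.2077·1000/21.5 = 15.4050
BU:GU = 15.4050/65

0.2370


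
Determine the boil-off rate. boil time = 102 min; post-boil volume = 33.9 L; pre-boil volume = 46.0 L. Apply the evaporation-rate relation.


rate = (V_pre − V_post) / (t_min/60)
rate = (46.0 − 33.9) / (102/60)

7.1176 L/hr


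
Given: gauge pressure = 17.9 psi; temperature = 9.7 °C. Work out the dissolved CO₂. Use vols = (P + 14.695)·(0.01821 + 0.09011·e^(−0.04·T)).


vols = (17.9 + 14.695)·(0.01821 + 0.09011·e^(−0.04·9.7))

2.5861 volumes


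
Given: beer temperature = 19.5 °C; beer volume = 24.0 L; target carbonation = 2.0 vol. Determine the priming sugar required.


residual = 14.695·(0.01821 + 0.09011·e^(−0.04·T));  sugar = (target − residual)·4.0·V
residual = 14.695·(0.01821 + 0.09011·e^(−0.04·19.5)) = 0.8746
sugar = (2.0 − 0.8746)·4.0·24.0

108.0382 g


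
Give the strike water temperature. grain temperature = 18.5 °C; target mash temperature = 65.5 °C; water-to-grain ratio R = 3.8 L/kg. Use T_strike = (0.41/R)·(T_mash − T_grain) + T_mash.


T_strike = (0.41/3.8)·(65.5 − 18.5) + 65.5

70.5711 °C


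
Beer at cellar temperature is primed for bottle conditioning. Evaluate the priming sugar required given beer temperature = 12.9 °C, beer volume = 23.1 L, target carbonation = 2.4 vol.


residual = 14.695·(0.01821 + 0.09011·e^(−0.04·T));  sugar = (target − residual)·4.0·V
residual = 14.695·(0.01821 + 0.09011·e^(−0.04·12.9)) = 1.0580
sugar = (2.4 − 1.0580)·4.0·23.1

124.0012 g


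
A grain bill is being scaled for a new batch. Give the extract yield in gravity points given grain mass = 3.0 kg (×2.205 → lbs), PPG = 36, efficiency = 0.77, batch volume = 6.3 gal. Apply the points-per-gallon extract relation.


points = lbs × PPG × eff / vol
lbs = 3.0 × 2.205 = 6.6150
points = 6.6150 × 36 × 0.77 / 6.3

29.1060 points


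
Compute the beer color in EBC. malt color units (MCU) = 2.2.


SRM = 1.4922·MCU^0.6859;  EBC = SRM·1.97
SRM = 1.4922·2.2^0.6859 = 2.5627
EBC = 2.5627·1.97

5.0485 EBC


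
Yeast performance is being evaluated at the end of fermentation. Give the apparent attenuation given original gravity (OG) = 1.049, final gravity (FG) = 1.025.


AA = (OG − FG)/(OG − 1) · 100
AA = (1.049 − 1.025)/(1.049 − 1) · 100

48.9796 %


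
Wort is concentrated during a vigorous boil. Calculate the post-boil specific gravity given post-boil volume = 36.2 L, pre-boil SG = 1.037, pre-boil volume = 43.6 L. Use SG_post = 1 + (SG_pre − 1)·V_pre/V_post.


pts_pre = (1.037 − 1)·1000 = 37.0000
pts_post = 37.0000·43.6/36.2 = 44.5635
SG_post = 1 + 44.5635/1000

1.0446


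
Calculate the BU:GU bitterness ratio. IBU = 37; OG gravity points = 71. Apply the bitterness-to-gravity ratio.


BU:GU = IBU / OG_points
BU:GU = 37 / 71

0.5211


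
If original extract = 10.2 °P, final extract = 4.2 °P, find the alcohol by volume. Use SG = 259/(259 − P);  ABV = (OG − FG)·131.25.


OG = 259/(259 − 10.2) = 1.0410
FG = 259/(259 − 4.2) = 1.0165
ABV = (1.0410 − 1.0165)·131.25

3.2174 % ABV
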